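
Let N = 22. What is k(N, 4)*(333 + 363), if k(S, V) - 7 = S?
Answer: 20184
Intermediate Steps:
k(S, V) = 7 + S
k(N, 4)*(333 + 363) = (7 + 22)*(333 + 363) = 29*696 = 20184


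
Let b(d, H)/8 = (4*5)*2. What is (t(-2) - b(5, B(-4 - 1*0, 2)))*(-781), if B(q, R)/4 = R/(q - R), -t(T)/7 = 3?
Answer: 266321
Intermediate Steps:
t(T) = -21 (t(T) = -7*3 = -21)
B(q, R) = 4*R/(q - R) (B(q, R) = 4*(R/(q - R)) = 4*R/(q - R))
b(d, H) = 320 (b(d, H) = 8*((4*5)*2) = 8*(20*2) = 8*40 = 320)
(t(-2) - b(5, B(-4 - 1*0, 2)))*(-781) = (-21 - 1*320)*(-781) = (-21 - 320)*(-781) = -341*(-781) = 266321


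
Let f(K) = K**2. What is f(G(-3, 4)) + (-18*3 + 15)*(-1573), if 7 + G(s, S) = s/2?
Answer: 245677/4 ≈ 61419.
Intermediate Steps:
G(s, S) = -7 + s/2
f(G(-3, 4)) + (-18*3 + 15)*(-1573) = (-7 + (1/2)*(-3))**2 + (-18*3 + 15)*(-1573) = (-7 - 3/2)**2 + (-54 + 15)*(-1573) = (-17/2)**2 - 39*(-1573) = 289/4 + 61347 = 245677/4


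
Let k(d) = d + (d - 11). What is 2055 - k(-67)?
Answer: 2200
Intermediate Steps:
k(d) = -11 + 2*d (k(d) = d + (-11 + d) = -11 + 2*d)
2055 - k(-67) = 2055 - (-11 + 2*(-67)) = 2055 - (-11 - 134) = 2055 - 1*(-145) = 2055 + 145 = 2200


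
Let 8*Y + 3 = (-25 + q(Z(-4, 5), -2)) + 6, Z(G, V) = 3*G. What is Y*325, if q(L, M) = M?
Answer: -975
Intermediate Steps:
Y = -3 (Y = -3/8 + ((-25 - 2) + 6)/8 = -3/8 + (-27 + 6)/8 = -3/8 + (1/8)*(-21) = -3/8 - 21/8 = -3)
Y*325 = -3*325 = -975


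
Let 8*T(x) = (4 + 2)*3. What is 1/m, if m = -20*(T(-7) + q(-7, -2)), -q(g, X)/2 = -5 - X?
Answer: -1/165 ≈ -0.0060606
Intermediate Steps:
q(g, X) = 10 + 2*X (q(g, X) = -2*(-5 - X) = 10 + 2*X)
T(x) = 9/4 (T(x) = ((4 + 2)*3)/8 = (6*3)/8 = (⅛)*18 = 9/4)
m = -165 (m = -20*(9/4 + (10 + 2*(-2))) = -20*(9/4 + (10 - 4)) = -20*(9/4 + 6) = -20*33/4 = -165)
1/m = 1/(-165) = -1/165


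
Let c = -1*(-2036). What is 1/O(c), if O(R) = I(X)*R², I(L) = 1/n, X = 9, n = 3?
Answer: 3/4145296 ≈ 7.2371e-7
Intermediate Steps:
I(L) = ⅓ (I(L) = 1/3 = ⅓)
c = 2036
O(R) = R²/3
1/O(c) = 1/((⅓)*2036²) = 1/((⅓)*4145296) = 1/(4145296/3) = 3/4145296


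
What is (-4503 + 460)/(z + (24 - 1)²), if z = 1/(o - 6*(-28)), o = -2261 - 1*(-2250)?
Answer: -634751/83054 ≈ -7.6426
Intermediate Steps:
o = -11 (o = -2261 + 2250 = -11)
z = 1/157 (z = 1/(-11 - 6*(-28)) = 1/(-11 + 168) = 1/157 ≈ 0.0063694)
(-4503 + 460)/(z + (24 - 1)²) = (-4503 + 460)/(1/157 + (24 - 1)²) = -4043/(1/157 + 23²) = -4043/(1/157 + 529) = -4043/83054/157 = -4043*157/83054 = -634751/83054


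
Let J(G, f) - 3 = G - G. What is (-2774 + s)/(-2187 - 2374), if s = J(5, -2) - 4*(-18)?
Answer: 2699/4561 ≈ 0.59176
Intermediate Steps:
J(G, f) = 3 (J(G, f) = 3 + (G - G) = 3 + 0 = 3)
s = 75 (s = 3 - 4*(-18) = 3 + 72 = 75)
(-2774 + s)/(-2187 - 2374) = (-2774 + 75)/(-2187 - 2374) = -2699/(-4561) = -2699*(-1/4561) = 2699/4561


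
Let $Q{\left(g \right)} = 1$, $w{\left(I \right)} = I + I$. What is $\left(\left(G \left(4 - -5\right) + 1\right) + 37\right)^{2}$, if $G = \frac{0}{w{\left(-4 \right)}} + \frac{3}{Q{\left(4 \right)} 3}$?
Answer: $2209$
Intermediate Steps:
$w{\left(I \right)} = 2 I$
$G = 1$ ($G = \frac{0}{2 \left(-4\right)} + \frac{3}{1 \cdot 3} = \frac{0}{-8} + \frac{3}{3} = 0 \left(- \frac{1}{8}\right) + 3 \cdot \frac{1}{3} = 0 + 1 = 1$)
$\left(\left(G \left(4 - -5\right) + 1\right) + 37\right)^{2} = \left(\left(1 \left(4 - -5\right) + 1\right) + 37\right)^{2} = \left(\left(1 \left(4 + 5\right) + 1\right) + 37\right)^{2} = \left(\left(1 \cdot 9 + 1\right) + 37\right)^{2} = \left(\left(9 + 1\right) + 37\right)^{2} = \left(10 + 37\right)^{2} = 47^{2} = 2209$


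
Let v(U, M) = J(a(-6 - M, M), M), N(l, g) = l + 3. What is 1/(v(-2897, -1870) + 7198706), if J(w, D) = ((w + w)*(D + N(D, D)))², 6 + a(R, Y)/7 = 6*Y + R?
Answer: 1/239905133242044162 ≈ 4.1683e-18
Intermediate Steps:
N(l, g) = 3 + l
a(R, Y) = -42 + 7*R + 42*Y (a(R, Y) = -42 + 7*(6*Y + R) = -42 + 7*(R + 6*Y) = -42 + (7*R + 42*Y) = -42 + 7*R + 42*Y)
J(w, D) = 4*w²*(3 + 2*D)² (J(w, D) = ((w + w)*(D + (3 + D)))² = ((2*w)*(3 + 2*D))² = (2*w*(3 + 2*D))² = 4*w²*(3 + 2*D)²)
v(U, M) = 4*(-84 + 35*M)²*(3 + 2*M)² (v(U, M) = 4*(-42 + 7*(-6 - M) + 42*M)²*(3 + 2*M)² = 4*(-42 + (-42 - 7*M) + 42*M)²*(3 + 2*M)² = 4*(-84 + 35*M)²*(3 + 2*M)²)
1/(v(-2897, -1870) + 7198706) = 1/(196*(3 + 2*(-1870))²*(12 - 5*(-1870))² + 7198706) = 1/(196*(3 - 3740)²*(12 + 9350)² + 7198706) = 1/(196*(-3737)²*9362² + 7198706) = 1/(196*13965169*87647044 + 7198706) = 1/(239905133234845456 + 7198706) = 1/239905133242044162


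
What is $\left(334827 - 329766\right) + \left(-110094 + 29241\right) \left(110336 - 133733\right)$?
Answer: $1891722702$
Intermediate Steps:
$\left(334827 - 329766\right) + \left(-110094 + 29241\right) \left(110336 - 133733\right) = 5061 - -1891717641 = 5061 + 1891717641 = 1891722702$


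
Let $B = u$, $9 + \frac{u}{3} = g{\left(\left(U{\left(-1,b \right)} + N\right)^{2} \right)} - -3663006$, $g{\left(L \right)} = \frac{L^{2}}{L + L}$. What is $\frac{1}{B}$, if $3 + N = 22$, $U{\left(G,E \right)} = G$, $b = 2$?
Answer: $\frac{1}{10989477} \approx 9.0996 \cdot 10^{-8}$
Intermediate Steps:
$N = 19$ ($N = -3 + 22 = 19$)
$g{\left(L \right)} = \frac{L}{2}$ ($g{\left(L \right)} = \frac{L^{2}}{2 L} = \frac{1}{2 L} L^{2} = \frac{L}{2}$)
$u = 10989477$ ($u = -27 + 3 \left(\frac{\left(-1 + 19\right)^{2}}{2} - -3663006\right) = -27 + 3 \left(\frac{18^{2}}{2} + 3663006\right) = -27 + 3 \left(\frac{1}{2} \cdot 324 + 3663006\right) = -27 + 3 \left(162 + 3663006\right) = -27 + 3 \cdot 3663168 = -27 + 10989504 = 10989477$)
$B = 10989477$
$\frac{1}{B} = \frac{1}{10989477}$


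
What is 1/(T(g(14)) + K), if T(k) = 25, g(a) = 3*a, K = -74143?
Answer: -1/74118 ≈ -1.3492e-5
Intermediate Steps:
1/(T(g(14)) + K) = 1/(25 - 74143) = 1/(-74118) = -1/74118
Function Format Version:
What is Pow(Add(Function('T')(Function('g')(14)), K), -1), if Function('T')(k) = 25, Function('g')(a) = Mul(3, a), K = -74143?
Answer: Rational(-1, 74118) ≈ -1.3492e-5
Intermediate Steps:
Pow(Add(Function('T')(Function('g')(14)), K), -1) = Pow(Add(25, -74143), -1) = Pow(-74118, -1) = Rational(-1, 74118)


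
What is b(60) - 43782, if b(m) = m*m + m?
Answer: -40122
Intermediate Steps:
b(m) = m + m**2 (b(m) = m**2 + m = m + m**2)
b(60) - 43782 = 60*(1 + 60) - 43782 = 60*61 - 43782 = 3660 - 43782 = -40122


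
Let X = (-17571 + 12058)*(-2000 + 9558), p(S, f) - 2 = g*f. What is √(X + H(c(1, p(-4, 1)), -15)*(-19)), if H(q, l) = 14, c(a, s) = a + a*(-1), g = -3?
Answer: 8*I*√651055 ≈ 6455.0*I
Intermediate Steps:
p(S, f) = 2 - 3*f
c(a, s) = 0 (c(a, s) = a - a = 0)
X = -41667254 (X = -5513*7558 = -41667254)
√(X + H(c(1, p(-4, 1)), -15)*(-19)) = √(-41667254 + 14*(-19)) = √(-41667254 - 266) = √(-41667520) = 8*I*√651055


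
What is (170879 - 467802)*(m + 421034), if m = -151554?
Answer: -80014810040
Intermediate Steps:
(170879 - 467802)*(m + 421034) = (170879 - 467802)*(-151554 + 421034) = -296923*269480 = -80014810040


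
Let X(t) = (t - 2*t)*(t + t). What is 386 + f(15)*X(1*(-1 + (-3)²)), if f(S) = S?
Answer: -1534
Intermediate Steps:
X(t) = -2*t² (X(t) = (-t)*(2*t) = -2*t²)
386 + f(15)*X(1*(-1 + (-3)²)) = 386 + 15*(-2*(-1 + (-3)²)²) = 386 + 15*(-2*(-1 + 9)²) = 386 + 15*(-2*(1*8)²) = 386 + 15*(-2*8²) = 386 + 15*(-2*64) = 386 + 15*(-128) = 386 - 1920 = -1534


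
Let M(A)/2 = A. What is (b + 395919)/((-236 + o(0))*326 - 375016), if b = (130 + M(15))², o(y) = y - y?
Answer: -421519/451952 ≈ -0.93266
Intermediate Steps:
o(y) = 0
M(A) = 2*A
b = 25600 (b = (130 + 2*15)² = (130 + 30)² = 160² = 25600)
(b + 395919)/((-236 + o(0))*326 - 375016) = (25600 + 395919)/((-236 + 0)*326 - 375016) = 421519/(-236*326 - 375016) = 421519/(-76936 - 375016) = 421519/(-451952) = 421519*(-1/451952) = -421519/451952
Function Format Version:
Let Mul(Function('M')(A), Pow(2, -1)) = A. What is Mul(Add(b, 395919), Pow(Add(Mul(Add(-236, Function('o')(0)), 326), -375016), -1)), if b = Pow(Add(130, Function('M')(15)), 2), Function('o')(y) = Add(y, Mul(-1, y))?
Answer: Rational(-421519, 451952) ≈ -0.93266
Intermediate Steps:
Function('o')(y) = 0
Function('M')(A) = Mul(2, A)
b = 25600 (b = Pow(Add(130, Mul(2, 15)), 2) = Pow(Add(130, 30), 2) = Pow(160, 2) = 25600)
Mul(Add(b, 395919), Pow(Add(Mul(Add(-236, Function('o')(0)), 326), -375016), -1)) = Mul(Add(25600, 395919), Pow(Add(Mul(Add(-236, 0), 326), -375016), -1)) = Mul(421519, Pow(Add(Mul(-236, 326), -375016), -1)) = Mul(421519, Pow(Add(-76936, -375016), -1)) = Mul(421519, Pow(-451952, -1)) = Mul(421519, Rational(-1, 451952)) = Rational(-421519, 451952)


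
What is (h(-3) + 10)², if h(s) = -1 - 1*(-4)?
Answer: 169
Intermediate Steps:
h(s) = 3 (h(s) = -1 + 4 = 3)
(h(-3) + 10)² = (3 + 10)² = 13² = 169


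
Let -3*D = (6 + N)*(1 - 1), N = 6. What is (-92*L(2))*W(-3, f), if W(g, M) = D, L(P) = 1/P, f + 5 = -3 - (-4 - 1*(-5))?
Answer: 0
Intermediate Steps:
f = -9 (f = -5 + (-3 - (-4 - 1*(-5))) = -5 + (-3 - (-4 + 5)) = -5 + (-3 - 1*1) = -5 + (-3 - 1) = -5 - 4 = -9)
D = 0 (D = -(6 + 6)*(1 - 1)/3 = -4*0 = -1/3*0 = 0)
W(g, M) = 0
(-92*L(2))*W(-3, f) = -92/2*0 = -92*1/2*0 = -46*0 = 0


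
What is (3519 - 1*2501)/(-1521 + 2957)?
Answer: 509/718 ≈ 0.70891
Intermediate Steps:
(3519 - 1*2501)/(-1521 + 2957) = (3519 - 2501)/1436 = 1018*(1/1436) = 509/718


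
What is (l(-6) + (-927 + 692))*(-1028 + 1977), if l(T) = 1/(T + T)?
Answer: -2677129/12 ≈ -2.2309e+5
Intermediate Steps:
l(T) = 1/(2*T)
(l(-6) + (-927 + 692))*(-1028 + 1977) = ((½)/(-6) + (-927 + 692))*(-1028 + 1977) = ((½)*(-⅙) - 235)*949 = (-1/12 - 235)*949 = -2821/12*949 = -2677129/12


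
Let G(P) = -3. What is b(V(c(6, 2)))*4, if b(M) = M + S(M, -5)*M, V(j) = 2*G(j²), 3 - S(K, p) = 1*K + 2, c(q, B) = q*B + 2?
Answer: -192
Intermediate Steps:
c(q, B) = 2 + B*q (c(q, B) = B*q + 2 = 2 + B*q)
S(K, p) = 1 - K (S(K, p) = 3 - (1*K + 2) = 3 - (K + 2) = 3 - (2 + K) = 3 + (-2 - K) = 1 - K)
V(j) = -6 (V(j) = 2*(-3) = -6)
b(M) = M + M*(1 - M) (b(M) = M + (1 - M)*M = M + M*(1 - M))
b(V(c(6, 2)))*4 = -6*(2 - 1*(-6))*4 = -6*(2 + 6)*4 = -6*8*4 = -48*4 = -192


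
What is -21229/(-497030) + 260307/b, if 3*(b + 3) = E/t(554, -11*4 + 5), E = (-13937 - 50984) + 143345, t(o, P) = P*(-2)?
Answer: 658188278293/839786210 ≈ 783.76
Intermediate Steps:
t(o, P) = -2*P
E = 78424 (E = -64921 + 143345 = 78424)
b = 38861/117 (b = -3 + (78424/((-2*(-11*4 + 5))))/3 = -3 + (78424/((-2*(-44 + 5))))/3 = -3 + (78424/((-2*(-39))))/3 = -3 + (78424/78)/3 = -3 + (78424*(1/78))/3 = -3 + (⅓)*(39212/39) = -3 + 39212/117 = 38861/117 ≈ 332.15)
-21229/(-497030) + 260307/b = -21229/(-497030) + 260307/(38861/117) = -21229*(-1/497030) + 260307*(117/38861) = 923/21610 + 30455919/38861 = 658188278293/839786210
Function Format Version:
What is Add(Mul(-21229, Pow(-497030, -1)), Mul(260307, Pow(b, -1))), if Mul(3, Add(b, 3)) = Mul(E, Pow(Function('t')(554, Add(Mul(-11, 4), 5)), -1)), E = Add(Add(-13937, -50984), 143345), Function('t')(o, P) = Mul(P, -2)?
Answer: Rational(658188278293, 839786210) ≈ 783.76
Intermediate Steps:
Function('t')(o, P) = Mul(-2, P)
E = 78424 (E = Add(-64921, 143345) = 78424)
b = Rational(38861, 117) (b = Add(-3, Mul(Rational(1, 3), Mul(78424, Pow(Mul(-2, Add(Mul(-11, 4), 5)), -1)))) = Add(-3, Mul(Rational(1, 3), Mul(78424, Pow(Mul(-2, Add(-44, 5)), -1)))) = Add(-3, Mul(Rational(1, 3), Mul(78424, Pow(Mul(-2, -39), -1)))) = Add(-3, Mul(Rational(1, 3), Mul(78424, Pow(78, -1)))) = Add(-3, Mul(Rational(1, 3), Mul(78424, Rational(1, 78)))) = Add(-3, Mul(Rational(1, 3), Rational(39212, 39))) = Add(-3, Rational(39212, 117)) = Rational(38861, 117) ≈ 332.15)
Add(Mul(-21229, Pow(-497030, -1)), Mul(260307, Pow(b, -1))) = Add(Mul(-21229, Pow(-497030, -1)), Mul(260307, Pow(Rational(38861, 117), -1))) = Add(Mul(-21229, Rational(-1, 497030)), Mul(260307, Rational(117, 38861))) = Add(Rational(923, 21610), Rational(30455919, 38861)) = Rational(658188278293, 839786210)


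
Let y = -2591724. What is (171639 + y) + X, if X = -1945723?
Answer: -4365808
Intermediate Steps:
(171639 + y) + X = (171639 - 2591724) - 1945723 = -2420085 - 1945723 = -4365808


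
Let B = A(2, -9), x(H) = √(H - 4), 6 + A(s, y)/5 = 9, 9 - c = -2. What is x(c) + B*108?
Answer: 1620 + √7 ≈ 1622.6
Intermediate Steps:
c = 11 (c = 9 - 1*(-2) = 9 + 2 = 11)
A(s, y) = 15 (A(s, y) = -30 + 5*9 = -30 + 45 = 15)
x(H) = √(-4 + H)
B = 15
x(c) + B*108 = √(-4 + 11) + 15*108 = √7 + 1620 = 1620 + √7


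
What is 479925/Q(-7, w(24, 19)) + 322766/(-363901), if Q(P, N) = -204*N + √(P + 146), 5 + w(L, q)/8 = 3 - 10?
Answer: 3296459965042778/139568012029217 - 479925*√139/383532917 ≈ 23.604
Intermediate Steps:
w(L, q) = -96 (w(L, q) = -40 + 8*(3 - 10) = -40 + 8*(-7) = -40 - 56 = -96)
Q(P, N) = √(146 + P) - 204*N (Q(P, N) = -204*N + √(146 + P) = √(146 + P) - 204*N)
479925/Q(-7, w(24, 19)) + 322766/(-363901) = 479925/(√(146 - 7) - 204*(-96)) + 322766/(-363901) = 479925/(√139 + 19584) + 322766*(-1/363901) = 479925/(19584 + √139) - 322766/363901 = -322766/363901 + 479925/(19584 + √139)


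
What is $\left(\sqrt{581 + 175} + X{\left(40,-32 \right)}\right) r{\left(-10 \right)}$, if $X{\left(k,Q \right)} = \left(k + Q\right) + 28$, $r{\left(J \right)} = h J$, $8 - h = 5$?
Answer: $-1080 - 180 \sqrt{21} \approx -1904.9$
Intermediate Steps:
$h = 3$ ($h = 8 - 5 = 3$)
$r{\left(J \right)} = 3 J$
$X{\left(k,Q \right)} = 28 + Q + k$ ($X{\left(k,Q \right)} = \left(Q + k\right) + 28 = 28 + Q + k$)
$\left(\sqrt{581 + 175} + X{\left(40,-32 \right)}\right) r{\left(-10 \right)} = \left(\sqrt{581 + 175} + \left(28 - 32 + 40\right)\right) 3 \left(-10\right) = \left(\sqrt{756} + 36\right) \left(-30\right) = \left(6 \sqrt{21} + 36\right) \left(-30\right) = \left(36 + 6 \sqrt{21}\right) \left(-30\right) = -1080 - 180 \sqrt{21}$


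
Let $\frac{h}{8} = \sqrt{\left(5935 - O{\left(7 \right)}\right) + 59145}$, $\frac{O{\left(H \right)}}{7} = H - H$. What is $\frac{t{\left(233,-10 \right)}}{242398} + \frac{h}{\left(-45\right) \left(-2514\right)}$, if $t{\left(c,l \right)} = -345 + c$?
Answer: $- \frac{56}{121199} + \frac{8 \sqrt{16270}}{56565} \approx 0.017578$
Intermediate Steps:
$O{\left(H \right)} = 0$ ($O{\left(H \right)} = 7 \left(H - H\right) = 7 \cdot 0 = 0$)
$h = 16 \sqrt{16270}$ ($h = 8 \sqrt{\left(5935 - 0\right) + 59145} = 8 \sqrt{\left(5935 + 0\right) + 59145} = 8 \sqrt{5935 + 59145} = 8 \sqrt{65080} = 8 \cdot 2 \sqrt{16270} = 16 \sqrt{16270} \approx 2040.9$)
$\frac{t{\left(233,-10 \right)}}{242398} + \frac{h}{\left(-45\right) \left(-2514\right)} = \frac{-345 + 233}{242398} + \frac{16 \sqrt{16270}}{\left(-45\right) \left(-2514\right)} = \left(-112\right) \frac{1}{242398} + \frac{16 \sqrt{16270}}{113130} = - \frac{56}{121199} + 16 \sqrt{16270} \cdot \frac{1}{113130} = - \frac{56}{121199} + \frac{8 \sqrt{16270}}{56565}$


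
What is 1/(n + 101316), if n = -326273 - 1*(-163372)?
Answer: -1/61585 ≈ -1.6238e-5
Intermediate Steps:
n = -162901 (n = -326273 + 163372 = -162901)
1/(n + 101316) = 1/(-162901 + 101316) = 1/(-61585) = -1/61585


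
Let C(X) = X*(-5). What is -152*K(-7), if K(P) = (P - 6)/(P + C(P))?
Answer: 494/7 ≈ 70.571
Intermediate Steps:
C(X) = -5*X
K(P) = -(-6 + P)/(4*P) (K(P) = (P - 6)/(P - 5*P) = (-6 + P)/((-4*P)) = (-6 + P)*(-1/(4*P)) = -(-6 + P)/(4*P))
-152*K(-7) = -38*(6 - 1*(-7))/(-7) = -38*(-1)*(6 + 7)/7 = -38*(-1)*13/7 = -152*(-13/28) = 494/7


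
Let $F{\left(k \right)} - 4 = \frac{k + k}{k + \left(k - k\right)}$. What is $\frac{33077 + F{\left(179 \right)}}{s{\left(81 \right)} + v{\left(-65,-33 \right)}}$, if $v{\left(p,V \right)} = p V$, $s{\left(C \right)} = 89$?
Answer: $\frac{33083}{2234} \approx 14.809$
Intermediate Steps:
$F{\left(k \right)} = 6$ ($F{\left(k \right)} = 4 + \frac{k + k}{k + \left(k - k\right)} = 4 + \frac{2 k}{k + 0} = 4 + \frac{2 k}{k} = 4 + 2 = 6$)
$v{\left(p,V \right)} = V p$
$\frac{33077 + F{\left(179 \right)}}{s{\left(81 \right)} + v{\left(-65,-33 \right)}} = \frac{33077 + 6}{89 - -2145} = \frac{33083}{89 + 2145} = \frac{33083}{2234}$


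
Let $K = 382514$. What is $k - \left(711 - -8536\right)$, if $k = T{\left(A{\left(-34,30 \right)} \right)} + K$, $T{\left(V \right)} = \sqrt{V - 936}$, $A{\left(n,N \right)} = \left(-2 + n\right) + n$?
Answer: $373267 + i \sqrt{1006} \approx 3.7327 \cdot 10^{5} + 31.717 i$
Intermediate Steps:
$A{\left(n,N \right)} = -2 + 2 n$
$T{\left(V \right)} = \sqrt{-936 + V}$
$k = 382514 + i \sqrt{1006}$ ($k = \sqrt{-936 + \left(-2 + 2 \left(-34\right)\right)} + 382514 = \sqrt{-936 - 70} + 382514 = \sqrt{-1006} + 382514 = i \sqrt{1006} + 382514 = 382514 + i \sqrt{1006} \approx 3.8251 \cdot 10^{5} + 31.717 i$)
$k - \left(711 - -8536\right) = \left(382514 + i \sqrt{1006}\right) - \left(711 - -8536\right) = \left(382514 + i \sqrt{1006}\right) - \left(711 + 8536\right) = \left(382514 + i \sqrt{1006}\right) - 9247 = 373267 + i \sqrt{1006}$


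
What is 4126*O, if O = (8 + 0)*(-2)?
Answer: -66016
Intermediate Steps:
O = -16 (O = 8*(-2) = -16)
4126*O = 4126*(-16) = -66016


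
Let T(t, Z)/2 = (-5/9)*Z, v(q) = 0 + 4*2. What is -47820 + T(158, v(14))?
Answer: -430460/9 ≈ -47829.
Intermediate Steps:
v(q) = 8 (v(q) = 0 + 8 = 8)
T(t, Z) = -10*Z/9 (T(t, Z) = 2*((-5/9)*Z) = 2*((-5*⅑)*Z) = 2*(-5*Z/9) = -10*Z/9)
-47820 + T(158, v(14)) = -47820 - 10/9*8 = -47820 - 80/9 = -430460/9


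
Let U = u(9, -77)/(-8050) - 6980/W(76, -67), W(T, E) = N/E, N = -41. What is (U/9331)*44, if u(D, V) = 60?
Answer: -16564528024/307969655 ≈ -53.786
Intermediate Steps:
W(T, E) = -41/E
U = -376466546/33005 (U = 60/(-8050) - 6980/((-41/(-67))) = 60*(-1/8050) - 6980/((-41*(-1/67))) = -6/805 - 6980/41/67 = -6/805 - 6980*67/41 = -6/805 - 467660/41 = -376466546/33005 ≈ -11406.)
(U/9331)*44 = -376466546/33005/9331*44 = -376466546/33005*1/9331*44 = -376466546/307969655*44 = -16564528024/307969655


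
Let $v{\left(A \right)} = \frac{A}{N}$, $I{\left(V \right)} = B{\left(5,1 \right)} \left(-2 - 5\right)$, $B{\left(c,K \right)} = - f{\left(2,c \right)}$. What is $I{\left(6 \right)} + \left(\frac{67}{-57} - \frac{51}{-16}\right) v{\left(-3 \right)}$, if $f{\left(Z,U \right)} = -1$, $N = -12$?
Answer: $- \frac{23701}{3648} \approx -6.497$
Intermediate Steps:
$B{\left(c,K \right)} = 1$ ($B{\left(c,K \right)} = \left(-1\right) \left(-1\right) = 1$)
$I{\left(V \right)} = -7$ ($I{\left(V \right)} = 1 \left(-2 - 5\right) = 1 \left(-7\right) = -7$)
$v{\left(A \right)} = - \frac{A}{12}$ ($v{\left(A \right)} = \frac{A}{-12} = A \left(- \frac{1}{12}\right) = - \frac{A}{12}$)
$I{\left(6 \right)} + \left(\frac{67}{-57} - \frac{51}{-16}\right) v{\left(-3 \right)} = -7 + \left(\frac{67}{-57} - \frac{51}{-16}\right) \left(\left(- \frac{1}{12}\right) \left(-3\right)\right) = -7 + \left(67 \left(- \frac{1}{57}\right) - - \frac{51}{16}\right) \frac{1}{4} = -7 + \left(- \frac{67}{57} + \frac{51}{16}\right) \frac{1}{4} = -7 + \frac{1835}{912} \cdot \frac{1}{4} = -7 + \frac{1835}{3648} = - \frac{23701}{3648}$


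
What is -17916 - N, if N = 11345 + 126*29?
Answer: -32915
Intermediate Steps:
N = 14999 (N = 11345 + 3654 = 14999)
-17916 - N = -17916 - 1*14999 = -17916 - 14999 = -32915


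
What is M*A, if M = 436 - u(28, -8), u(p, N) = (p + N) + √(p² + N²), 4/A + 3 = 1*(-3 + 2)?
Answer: -416 + 4*√53 ≈ -386.88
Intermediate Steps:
A = -1 (A = 4/(-3 + 1*(-3 + 2)) = 4/(-3 + 1*(-1)) = 4/(-3 - 1) = 4/(-4) = 4*(-¼) = -1)
u(p, N) = N + p + √(N² + p²) (u(p, N) = (N + p) + √(N² + p²) = N + p + √(N² + p²))
M = 416 - 4*√53 (M = 436 - (-8 + 28 + √((-8)² + 28²)) = 436 - (-8 + 28 + √(64 + 784)) = 436 - (-8 + 28 + √848) = 436 - (-8 + 28 + 4*√53) = 436 - (20 + 4*√53) = 436 + (-20 - 4*√53) = 416 - 4*√53 ≈ 386.88)
M*A = (416 - 4*√53)*(-1) = -416 + 4*√53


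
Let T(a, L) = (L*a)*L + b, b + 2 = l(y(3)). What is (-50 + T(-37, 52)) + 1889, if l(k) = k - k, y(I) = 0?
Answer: -98211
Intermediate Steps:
l(k) = 0
b = -2 (b = -2 + 0 = -2)
T(a, L) = -2 + a*L² (T(a, L) = (L*a)*L - 2 = a*L² - 2 = -2 + a*L²)
(-50 + T(-37, 52)) + 1889 = (-50 + (-2 - 37*52²)) + 1889 = (-50 + (-2 - 37*2704)) + 1889 = (-50 + (-2 - 100048)) + 1889 = (-50 - 100050) + 1889 = -100100 + 1889 = -98211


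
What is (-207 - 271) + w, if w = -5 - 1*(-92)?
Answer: -391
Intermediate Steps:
w = 87 (w = -5 + 92 = 87)
(-207 - 271) + w = (-207 - 271) + 87 = -478 + 87 = -391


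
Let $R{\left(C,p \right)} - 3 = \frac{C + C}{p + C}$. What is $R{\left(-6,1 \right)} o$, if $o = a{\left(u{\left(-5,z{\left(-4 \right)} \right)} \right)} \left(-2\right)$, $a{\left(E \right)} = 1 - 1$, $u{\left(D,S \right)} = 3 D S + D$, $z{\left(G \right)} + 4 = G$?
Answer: $0$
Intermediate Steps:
$z{\left(G \right)} = -4 + G$
$R{\left(C,p \right)} = 3 + \frac{2 C}{C + p}$ ($R{\left(C,p \right)} = 3 + \frac{C + C}{p + C} = 3 + \frac{2 C}{C + p}$)
$u{\left(D,S \right)} = D + 3 D S$ ($u{\left(D,S \right)} = 3 D S + D = D + 3 D S$)
$a{\left(E \right)} = 0$ ($a{\left(E \right)} = 1 - 1 = 0$)
$o = 0$ ($o = 0 \left(-2\right) = 0$)
$R{\left(-6,1 \right)} o = \frac{3 \cdot 1 + 5 \left(-6\right)}{-6 + 1} \cdot 0 = \frac{3 - 30}{-5} \cdot 0 = \left(- \frac{1}{5}\right) \left(-27\right) 0 = \frac{27}{5} \cdot 0 = 0$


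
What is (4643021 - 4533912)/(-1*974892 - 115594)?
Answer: -109109/1090486 ≈ -0.10006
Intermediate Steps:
(4643021 - 4533912)/(-1*974892 - 115594) = 109109/(-974892 - 115594) = 109109/(-1090486) = 109109*(-1/1090486) = -109109/1090486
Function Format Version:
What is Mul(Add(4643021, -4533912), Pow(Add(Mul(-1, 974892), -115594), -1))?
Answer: Rational(-109109, 1090486) ≈ -0.10006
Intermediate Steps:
Mul(Add(4643021, -4533912), Pow(Add(Mul(-1, 974892), -115594), -1)) = Mul(109109, Pow(Add(-974892, -115594), -1)) = Mul(109109, Pow(-1090486, -1)) = Mul(109109, Rational(-1, 1090486)) = Rational(-109109, 1090486)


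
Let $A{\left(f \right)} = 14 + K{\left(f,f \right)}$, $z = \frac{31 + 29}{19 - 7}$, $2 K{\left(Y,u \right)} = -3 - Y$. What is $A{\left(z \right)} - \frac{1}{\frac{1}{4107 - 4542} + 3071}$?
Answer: $\frac{13358405}{1335884} \approx 9.9997$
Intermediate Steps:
$K{\left(Y,u \right)} = - \frac{3}{2} - \frac{Y}{2}$ ($K{\left(Y,u \right)} = \frac{-3 - Y}{2} = - \frac{3}{2} - \frac{Y}{2}$)
$z = 5$ ($z = \frac{60}{12} = 60 \cdot \frac{1}{12} = 5$)
$A{\left(f \right)} = \frac{25}{2} - \frac{f}{2}$ ($A{\left(f \right)} = 14 - \left(\frac{3}{2} + \frac{f}{2}\right) = \frac{25}{2} - \frac{f}{2}$)
$A{\left(z \right)} - \frac{1}{\frac{1}{4107 - 4542} + 3071} = \left(\frac{25}{2} - \frac{5}{2}\right) - \frac{1}{\frac{1}{4107 - 4542} + 3071} = \left(\frac{25}{2} - \frac{5}{2}\right) - \frac{1}{\frac{1}{-435} + 3071} = 10 - \frac{1}{- \frac{1}{435} + 3071} = 10 - \frac{1}{\frac{1335884}{435}} = 10 - \frac{435}{1335884} = \frac{13358405}{1335884}$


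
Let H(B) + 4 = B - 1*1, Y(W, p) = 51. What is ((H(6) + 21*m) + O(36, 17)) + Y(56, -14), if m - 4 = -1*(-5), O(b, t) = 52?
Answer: 293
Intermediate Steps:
H(B) = -5 + B (H(B) = -4 + (B - 1*1) = -4 + (B - 1) = -4 + (-1 + B) = -5 + B)
m = 9 (m = 4 - 1*(-5) = 4 + 5 = 9)
((H(6) + 21*m) + O(36, 17)) + Y(56, -14) = (((-5 + 6) + 21*9) + 52) + 51 = ((1 + 189) + 52) + 51 = (190 + 52) + 51 = 242 + 51 = 293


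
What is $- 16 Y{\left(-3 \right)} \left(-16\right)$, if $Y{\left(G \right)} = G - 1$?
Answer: $-1024$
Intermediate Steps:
$Y{\left(G \right)} = -1 + G$
$- 16 Y{\left(-3 \right)} \left(-16\right) = - 16 \left(-1 - 3\right) \left(-16\right) = \left(-16\right) \left(-4\right) \left(-16\right) = 64 \left(-16\right) = -1024$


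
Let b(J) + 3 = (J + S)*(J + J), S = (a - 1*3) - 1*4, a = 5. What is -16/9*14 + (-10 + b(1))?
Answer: -359/9 ≈ -39.889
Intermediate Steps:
S = -2 (S = (5 - 1*3) - 1*4 = (5 - 3) - 4 = 2 - 4 = -2)
b(J) = -3 + 2*J*(-2 + J) (b(J) = -3 + (J - 2)*(J + J) = -3 + (-2 + J)*(2*J) = -3 + 2*J*(-2 + J))
-16/9*14 + (-10 + b(1)) = -16/9*14 + (-10 + (-3 - 4*1 + 2*1**2)) = -16*1/9*14 + (-10 + (-3 - 4 + 2*1)) = -16/9*14 + (-10 + (-3 - 4 + 2)) = -224/9 + (-10 - 5) = -224/9 - 15 = -359/9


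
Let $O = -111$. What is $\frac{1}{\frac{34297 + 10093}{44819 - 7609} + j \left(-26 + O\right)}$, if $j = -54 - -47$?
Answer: $\frac{3721}{3572878} \approx 0.0010415$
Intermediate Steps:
$j = -7$ ($j = -54 + 47 = -7$)
$\frac{1}{\frac{34297 + 10093}{44819 - 7609} + j \left(-26 + O\right)} = \frac{1}{\frac{34297 + 10093}{44819 - 7609} - 7 \left(-26 - 111\right)} = \frac{1}{\frac{44390}{37210} - -959} = \frac{1}{44390 \cdot \frac{1}{37210} + 959} = \frac{1}{\frac{4439}{3721} + 959} = \frac{1}{\frac{3572878}{3721}} = \frac{3721}{3572878}$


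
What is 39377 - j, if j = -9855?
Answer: 49232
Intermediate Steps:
39377 - j = 39377 - 1*(-9855) = 39377 + 9855 = 49232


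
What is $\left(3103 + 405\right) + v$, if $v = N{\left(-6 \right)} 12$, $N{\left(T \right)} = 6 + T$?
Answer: $3508$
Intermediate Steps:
$v = 0$ ($v = \left(6 - 6\right) 12 = 0 \cdot 12 = 0$)
$\left(3103 + 405\right) + v = \left(3103 + 405\right) + 0 = 3508 + 0 = 3508$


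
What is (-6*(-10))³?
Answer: 216000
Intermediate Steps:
(-6*(-10))³ = (-1*(-60))³ = 60³ = 216000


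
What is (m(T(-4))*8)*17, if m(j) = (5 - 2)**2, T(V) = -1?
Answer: 1224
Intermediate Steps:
m(j) = 9 (m(j) = 3**2 = 9)
(m(T(-4))*8)*17 = (9*8)*17 = 72*17 = 1224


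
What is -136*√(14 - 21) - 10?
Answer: -10 - 136*I*√7 ≈ -10.0 - 359.82*I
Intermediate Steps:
-136*√(14 - 21) - 10 = -136*I*√7 - 10 = -10 - 136*I*√7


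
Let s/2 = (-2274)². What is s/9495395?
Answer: 10342152/9495395 ≈ 1.0892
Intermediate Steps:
s = 10342152 (s = 2*(-2274)² = 2*5171076 = 10342152)
s/9495395 = 10342152/9495395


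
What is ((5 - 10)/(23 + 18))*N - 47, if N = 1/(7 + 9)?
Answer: -30837/656 ≈ -47.008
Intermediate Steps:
N = 1/16 ≈ 0.062500
((5 - 10)/(23 + 18))*N - 47 = ((5 - 10)/(23 + 18))*(1/16) - 47 = -5/41*(1/16) - 47 = -5*1/41*(1/16) - 47 = -5/41*1/16 - 47 = -5/656 - 47 = -30837/656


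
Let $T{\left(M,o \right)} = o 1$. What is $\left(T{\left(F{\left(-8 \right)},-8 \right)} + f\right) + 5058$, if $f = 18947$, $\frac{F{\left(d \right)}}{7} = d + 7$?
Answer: $23997$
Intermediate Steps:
$F{\left(d \right)} = 49 + 7 d$ ($F{\left(d \right)} = 7 \left(d + 7\right) = 7 \left(7 + d\right) = 49 + 7 d$)
$T{\left(M,o \right)} = o$
$\left(T{\left(F{\left(-8 \right)},-8 \right)} + f\right) + 5058 = \left(-8 + 18947\right) + 5058 = 18939 + 5058 = 23997$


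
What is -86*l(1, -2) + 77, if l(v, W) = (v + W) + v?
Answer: 77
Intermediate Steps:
l(v, W) = W + 2*v (l(v, W) = (W + v) + v = W + 2*v)
-86*l(1, -2) + 77 = -86*(-2 + 2*1) + 77 = -86*(-2 + 2) + 77 = -86*0 + 77 = 0 + 77 = 77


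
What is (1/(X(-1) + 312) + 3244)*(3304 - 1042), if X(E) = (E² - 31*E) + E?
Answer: 2516911566/343 ≈ 7.3379e+6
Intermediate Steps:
X(E) = E² - 30*E
(1/(X(-1) + 312) + 3244)*(3304 - 1042) = (1/(-(-30 - 1) + 312) + 3244)*(3304 - 1042) = (1/(-1*(-31) + 312) + 3244)*2262 = (1/(31 + 312) + 3244)*2262 = (1/343 + 3244)*2262 = (1112693/343)*2262 = 2516911566/343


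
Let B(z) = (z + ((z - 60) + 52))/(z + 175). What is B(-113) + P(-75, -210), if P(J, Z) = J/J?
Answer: -86/31 ≈ -2.7742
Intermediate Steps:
P(J, Z) = 1
B(z) = (-8 + 2*z)/(175 + z) (B(z) = (z + ((-60 + z) + 52))/(175 + z) = (z + (-8 + z))/(175 + z) = (-8 + 2*z)/(175 + z))
B(-113) + P(-75, -210) = 2*(-4 - 113)/(175 - 113) + 1 = 2*(-117)/62 + 1 = 2*(1/62)*(-117) + 1 = -117/31 + 1 = -86/31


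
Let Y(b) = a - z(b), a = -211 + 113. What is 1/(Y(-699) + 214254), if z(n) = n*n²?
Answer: 1/341746255 ≈ 2.9261e-9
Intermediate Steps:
z(n) = n³
a = -98
Y(b) = -98 - b³
1/(Y(-699) + 214254) = 1/((-98 - 1*(-699)³) + 214254) = 1/((-98 - 1*(-341532099)) + 214254) = 1/((-98 + 341532099) + 214254) = 1/(341532001 + 214254) = 1/341746255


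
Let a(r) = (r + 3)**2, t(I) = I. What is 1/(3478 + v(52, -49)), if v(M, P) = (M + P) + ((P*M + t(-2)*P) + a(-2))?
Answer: 1/1032 ≈ 0.00096899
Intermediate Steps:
a(r) = (3 + r)**2
v(M, P) = 1 + M - P + M*P (v(M, P) = (M + P) + ((P*M - 2*P) + (3 - 2)**2) = (M + P) + ((M*P - 2*P) + 1**2) = (M + P) + ((-2*P + M*P) + 1) = (M + P) + (1 - 2*P + M*P) = 1 + M - P + M*P)
1/(3478 + v(52, -49)) = 1/(3478 + (1 + 52 - 1*(-49) + 52*(-49))) = 1/(3478 + (1 + 52 + 49 - 2548)) = 1/(3478 - 2446) = 1/1032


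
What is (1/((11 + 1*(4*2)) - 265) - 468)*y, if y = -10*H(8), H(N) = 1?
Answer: 575645/123 ≈ 4680.0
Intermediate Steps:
y = -10 (y = -10*1 = -10)
(1/((11 + 1*(4*2)) - 265) - 468)*y = (1/((11 + 1*(4*2)) - 265) - 468)*(-10) = (1/((11 + 1*8) - 265) - 468)*(-10) = (1/((11 + 8) - 265) - 468)*(-10) = (1/(19 - 265) - 468)*(-10) = (1/(-246) - 468)*(-10) = (-1/246 - 468)*(-10) = -115129/246*(-10) = 575645/123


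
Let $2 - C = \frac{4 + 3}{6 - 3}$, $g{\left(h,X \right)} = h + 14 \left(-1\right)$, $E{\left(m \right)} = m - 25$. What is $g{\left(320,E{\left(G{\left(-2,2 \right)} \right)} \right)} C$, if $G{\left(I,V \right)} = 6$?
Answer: $-102$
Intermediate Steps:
$E{\left(m \right)} = -25 + m$ ($E{\left(m \right)} = m - 25 = -25 + m$)
$g{\left(h,X \right)} = -14 + h$ ($g{\left(h,X \right)} = h - 14 = -14 + h$)
$C = - \frac{1}{3}$ ($C = 2 - \frac{4 + 3}{6 - 3} = 2 - \frac{7}{3} = - \frac{1}{3} \approx -0.33333$)
$g{\left(320,E{\left(G{\left(-2,2 \right)} \right)} \right)} C = \left(-14 + 320\right) \left(- \frac{1}{3}\right) = 306 \left(- \frac{1}{3}\right) = -102$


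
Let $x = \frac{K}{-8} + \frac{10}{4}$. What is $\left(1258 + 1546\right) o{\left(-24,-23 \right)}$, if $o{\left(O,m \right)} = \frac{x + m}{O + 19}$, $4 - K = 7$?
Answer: $\frac{112861}{10} \approx 11286.0$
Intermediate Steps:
$K = -3$ ($K = 4 - 7 = -3$)
$x = \frac{23}{8}$ ($x = - \frac{3}{-8} + \frac{10}{4} = \left(-3\right) \left(- \frac{1}{8}\right) + 10 \cdot \frac{1}{4} = \frac{3}{8} + \frac{5}{2} = \frac{23}{8} \approx 2.875$)
$o{\left(O,m \right)} = \frac{\frac{23}{8} + m}{19 + O}$ ($o{\left(O,m \right)} = \frac{\frac{23}{8} + m}{O + 19} = \frac{\frac{23}{8} + m}{19 + O}$)
$\left(1258 + 1546\right) o{\left(-24,-23 \right)} = \left(1258 + 1546\right) \frac{\frac{23}{8} - 23}{19 - 24} = 2804 \frac{1}{-5} \left(- \frac{161}{8}\right) = 2804 \left(\left(- \frac{1}{5}\right) \left(- \frac{161}{8}\right)\right) = 2804 \cdot \frac{161}{40} = \frac{112861}{10}$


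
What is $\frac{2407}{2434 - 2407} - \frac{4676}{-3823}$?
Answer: $\frac{9328213}{103221} \approx 90.371$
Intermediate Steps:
$\frac{2407}{2434 - 2407} - \frac{4676}{-3823} = \frac{2407}{2434 - 2407} - - \frac{4676}{3823} = \frac{2407}{27} + \frac{4676}{3823} = \frac{9328213}{103221}$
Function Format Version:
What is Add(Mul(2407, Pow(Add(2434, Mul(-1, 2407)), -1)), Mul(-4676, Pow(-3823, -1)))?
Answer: Rational(9328213, 103221) ≈ 90.371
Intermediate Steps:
Add(Mul(2407, Pow(Add(2434, Mul(-1, 2407)), -1)), Mul(-4676, Pow(-3823, -1))) = Add(Mul(2407, Pow(Add(2434, -2407), -1)), Mul(-4676, Rational(-1, 3823))) = Add(Mul(2407, Pow(27, -1)), Rational(4676, 3823)) = Add(Mul(2407, Rational(1, 27)), Rational(4676, 3823)) = Add(Rational(2407, 27), Rational(4676, 3823)) = Rational(9328213, 103221)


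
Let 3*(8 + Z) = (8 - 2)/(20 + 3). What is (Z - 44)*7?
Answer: -8358/23 ≈ -363.39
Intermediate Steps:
Z = -182/23 (Z = -8 + ((8 - 2)/(20 + 3))/3 = -8 + (6/23)/3 = -8 + (6*(1/23))/3 = -8 + (⅓)*(6/23) = -8 + 2/23 = -182/23 ≈ -7.9130)
(Z - 44)*7 = (-182/23 - 44)*7 = -1194/23*7 = -8358/23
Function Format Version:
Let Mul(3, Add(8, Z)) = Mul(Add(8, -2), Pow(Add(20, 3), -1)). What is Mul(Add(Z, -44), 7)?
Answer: Rational(-8358, 23) ≈ -363.39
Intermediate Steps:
Z = Rational(-182, 23) (Z = Add(-8, Mul(Rational(1, 3), Mul(Add(8, -2), Pow(Add(20, 3), -1)))) = Add(-8, Mul(Rational(1, 3), Mul(6, Pow(23, -1)))) = Add(-8, Mul(Rational(1, 3), Mul(6, Rational(1, 23)))) = Add(-8, Mul(Rational(1, 3), Rational(6, 23))) = Add(-8, Rational(2, 23)) = Rational(-182, 23) ≈ -7.9130)
Mul(Add(Z, -44), 7) = Mul(Add(Rational(-182, 23), -44), 7) = Mul(Rational(-1194, 23), 7) = Rational(-8358, 23)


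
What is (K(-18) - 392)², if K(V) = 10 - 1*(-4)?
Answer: 142884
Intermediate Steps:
K(V) = 14 (K(V) = 10 + 4 = 14)
(K(-18) - 392)² = (14 - 392)² = (-378)² = 142884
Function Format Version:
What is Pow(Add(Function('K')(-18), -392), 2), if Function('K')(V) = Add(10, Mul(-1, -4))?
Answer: 142884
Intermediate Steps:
Function('K')(V) = 14 (Function('K')(V) = Add(10, 4) = 14)
Pow(Add(Function('K')(-18), -392), 2) = Pow(Add(14, -392), 2) = Pow(-378, 2) = 142884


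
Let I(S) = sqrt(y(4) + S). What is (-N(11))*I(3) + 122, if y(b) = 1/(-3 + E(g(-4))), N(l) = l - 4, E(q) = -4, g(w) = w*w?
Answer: 122 - 2*sqrt(35) ≈ 110.17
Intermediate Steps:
g(w) = w**2
N(l) = -4 + l
y(b) = -1/7 (y(b) = 1/(-3 - 4) = 1/(-7) = -1/7)
I(S) = sqrt(-1/7 + S)
(-N(11))*I(3) + 122 = (-(-4 + 11))*(sqrt(-7 + 49*3)/7) + 122 = (-1*7)*(sqrt(-7 + 147)/7) + 122 = -sqrt(140) + 122 = -2*sqrt(35) + 122 = 122 - 2*sqrt(35)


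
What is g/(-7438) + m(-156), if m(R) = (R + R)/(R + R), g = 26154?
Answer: -9358/3719 ≈ -2.5163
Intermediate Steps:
m(R) = 1 (m(R) = (2*R)/((2*R)) = (2*R)*(1/(2*R)) = 1)
g/(-7438) + m(-156) = 26154/(-7438) + 1 = 26154*(-1/7438) + 1 = -13077/3719 + 1 = -9358/3719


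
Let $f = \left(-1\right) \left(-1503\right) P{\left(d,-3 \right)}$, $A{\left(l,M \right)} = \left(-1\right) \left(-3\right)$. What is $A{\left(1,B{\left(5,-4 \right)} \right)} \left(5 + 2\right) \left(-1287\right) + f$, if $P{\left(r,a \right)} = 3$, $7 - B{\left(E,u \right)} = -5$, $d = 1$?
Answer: $-22518$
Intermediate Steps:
$B{\left(E,u \right)} = 12$ ($B{\left(E,u \right)} = 7 - -5 = 7 + 5 = 12$)
$A{\left(l,M \right)} = 3$
$f = 4509$ ($f = \left(-1\right) \left(-1503\right) 3 = 1503 \cdot 3 = 4509$)
$A{\left(1,B{\left(5,-4 \right)} \right)} \left(5 + 2\right) \left(-1287\right) + f = 3 \left(5 + 2\right) \left(-1287\right) + 4509 = 3 \cdot 7 \left(-1287\right) + 4509 = 21 \left(-1287\right) + 4509 = -27027 + 4509 = -22518$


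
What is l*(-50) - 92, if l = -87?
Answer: 4258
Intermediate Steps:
l*(-50) - 92 = -87*(-50) - 92 = 4350 - 92 = 4258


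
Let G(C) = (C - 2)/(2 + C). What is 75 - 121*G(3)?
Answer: 254/5 ≈ 50.800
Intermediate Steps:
G(C) = (-2 + C)/(2 + C)
75 - 121*G(3) = 75 - 121*(-2 + 3)/(2 + 3) = 75 - 121/5 = 254/5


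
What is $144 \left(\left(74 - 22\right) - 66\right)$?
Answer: $-2016$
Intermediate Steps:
$144 \left(\left(74 - 22\right) - 66\right) = 144 \left(52 - 66\right) = 144 \left(-14\right) = -2016$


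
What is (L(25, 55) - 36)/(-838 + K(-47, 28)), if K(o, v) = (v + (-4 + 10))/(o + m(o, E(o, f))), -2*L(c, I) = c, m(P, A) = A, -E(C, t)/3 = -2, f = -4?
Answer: 3977/68784 ≈ 0.057819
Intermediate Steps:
E(C, t) = 6 (E(C, t) = -3*(-2) = 6)
L(c, I) = -c/2
K(o, v) = (6 + v)/(6 + o) (K(o, v) = (v + (-4 + 10))/(o + 6) = (v + 6)/(6 + o) = (6 + v)/(6 + o))
(L(25, 55) - 36)/(-838 + K(-47, 28)) = (-1/2*25 - 36)/(-838 + (6 + 28)/(6 - 47)) = (-25/2 - 36)/(-838 + 34/(-41)) = -97/(2*(-838 - 1/41*34)) = -97/(2*(-838 - 34/41)) = -97/(2*(-34392/41)) = -97/2*(-41/34392) = 3977/68784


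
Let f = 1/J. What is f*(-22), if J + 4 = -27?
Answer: 22/31 ≈ 0.70968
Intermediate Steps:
J = -31 (J = -4 - 27 = -31)
f = -1/31 (f = 1/(-31) = -1/31 ≈ -0.032258)
f*(-22) = -1/31*(-22) = 22/31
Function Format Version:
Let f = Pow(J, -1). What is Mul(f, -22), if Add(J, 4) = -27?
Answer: Rational(22, 31) ≈ 0.70968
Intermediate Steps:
J = -31 (J = Add(-4, -27) = -31)
f = Rational(-1, 31) (f = Pow(-31, -1) = Rational(-1, 31) ≈ -0.032258)
Mul(f, -22) = Mul(Rational(-1, 31), -22) = Rational(22, 31)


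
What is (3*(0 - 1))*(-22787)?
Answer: 68361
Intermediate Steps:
(3*(0 - 1))*(-22787) = (3*(-1))*(-22787) = -3*(-22787) = 68361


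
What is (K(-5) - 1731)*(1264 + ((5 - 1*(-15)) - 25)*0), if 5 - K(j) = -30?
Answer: -2143744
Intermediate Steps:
K(j) = 35 (K(j) = 5 - 1*(-30) = 5 + 30 = 35)
(K(-5) - 1731)*(1264 + ((5 - 1*(-15)) - 25)*0) = (35 - 1731)*(1264 + ((5 - 1*(-15)) - 25)*0) = -1696*(1264 + ((5 + 15) - 25)*0) = -1696*(1264 + (20 - 25)*0) = -1696*(1264 - 5*0) = -1696*(1264 + 0) = -1696*1264 = -2143744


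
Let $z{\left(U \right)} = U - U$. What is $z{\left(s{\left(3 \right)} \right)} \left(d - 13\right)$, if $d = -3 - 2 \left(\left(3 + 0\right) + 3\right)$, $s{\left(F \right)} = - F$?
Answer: $0$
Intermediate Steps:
$d = -15$ ($d = -3 - 2 \left(3 + 3\right) = -3 - 12 = -15$)
$z{\left(U \right)} = 0$
$z{\left(s{\left(3 \right)} \right)} \left(d - 13\right) = 0 \left(-15 - 13\right) = 0 \left(-28\right) = 0$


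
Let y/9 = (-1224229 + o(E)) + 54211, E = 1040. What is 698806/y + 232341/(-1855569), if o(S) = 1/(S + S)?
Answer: -2595334642403137/13547346567143373 ≈ -0.19158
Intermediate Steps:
o(S) = 1/(2*S)
y = -21902736951/2080 (y = 9*((-1224229 + (1/2)/1040) + 54211) = 9*((-1224229 + (1/2)*(1/1040)) + 54211) = 9*((-1224229 + 1/2080) + 54211) = 9*(-2546396319/2080 + 54211) = 9*(-2433637439/2080) = -21902736951/2080 ≈ -1.0530e+7)
698806/y + 232341/(-1855569) = 698806/(-21902736951/2080) + 232341/(-1855569) = 698806*(-2080/21902736951) + 232341*(-1/1855569) = -1453516480/21902736951 - 77447/618523 = -2595334642403137/13547346567143373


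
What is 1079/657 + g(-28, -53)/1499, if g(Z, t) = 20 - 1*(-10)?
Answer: 1637131/984843 ≈ 1.6623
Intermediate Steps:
g(Z, t) = 30 (g(Z, t) = 20 + 10 = 30)
1079/657 + g(-28, -53)/1499 = 1079/657 + 30/1499 = 1637131/984843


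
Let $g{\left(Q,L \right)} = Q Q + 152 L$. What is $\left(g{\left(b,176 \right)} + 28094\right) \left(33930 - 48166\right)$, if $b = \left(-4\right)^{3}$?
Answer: $-839098312$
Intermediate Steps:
$b = -64$
$g{\left(Q,L \right)} = Q^{2} + 152 L$
$\left(g{\left(b,176 \right)} + 28094\right) \left(33930 - 48166\right) = \left(\left(\left(-64\right)^{2} + 152 \cdot 176\right) + 28094\right) \left(33930 - 48166\right) = \left(\left(4096 + 26752\right) + 28094\right) \left(-14236\right) = \left(30848 + 28094\right) \left(-14236\right) = 58942 \left(-14236\right) = -839098312$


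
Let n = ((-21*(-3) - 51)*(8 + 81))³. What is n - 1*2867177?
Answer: 1215319255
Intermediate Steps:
n = 1218186432 (n = ((63 - 51)*89)³ = (12*89)³ = 1068³ = 1218186432)
n - 1*2867177 = 1218186432 - 1*2867177 = 1218186432 - 2867177 = 1215319255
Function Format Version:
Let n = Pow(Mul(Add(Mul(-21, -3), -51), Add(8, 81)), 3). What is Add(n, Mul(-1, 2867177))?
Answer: 1215319255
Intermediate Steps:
n = 1218186432 (n = Pow(Mul(Add(63, -51), 89), 3) = Pow(Mul(12, 89), 3) = Pow(1068, 3) = 1218186432)
Add(n, Mul(-1, 2867177)) = Add(1218186432, Mul(-1, 2867177)) = Add(1218186432, -2867177) = 1215319255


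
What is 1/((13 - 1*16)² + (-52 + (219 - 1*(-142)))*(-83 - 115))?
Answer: -1/61173 ≈ -1.6347e-5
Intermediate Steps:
1/((13 - 1*16)² + (-52 + (219 - 1*(-142)))*(-83 - 115)) = 1/((13 - 16)² + (-52 + (219 + 142))*(-198)) = 1/((-3)² + (-52 + 361)*(-198)) = 1/(9 + 309*(-198)) = 1/(9 - 61182) = 1/(-61173) = -1/61173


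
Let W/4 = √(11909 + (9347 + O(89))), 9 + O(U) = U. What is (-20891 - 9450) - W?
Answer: -30341 - 8*√5334 ≈ -30925.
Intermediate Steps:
O(U) = -9 + U
W = 8*√5334 (W = 4*√(11909 + (9347 + (-9 + 89))) = 4*√(11909 + (9347 + 80)) = 4*√(11909 + 9427) = 4*√21336 = 4*(2*√5334) = 8*√5334 ≈ 584.27)
(-20891 - 9450) - W = (-20891 - 9450) - 8*√5334 = -30341 - 8*√5334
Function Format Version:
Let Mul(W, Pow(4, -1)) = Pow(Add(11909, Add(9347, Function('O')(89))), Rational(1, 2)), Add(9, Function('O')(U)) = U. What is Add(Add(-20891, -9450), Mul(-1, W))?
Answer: Add(-30341, Mul(-8, Pow(5334, Rational(1, 2)))) ≈ -30925.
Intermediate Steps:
Function('O')(U) = Add(-9, U)
W = Mul(8, Pow(5334, Rational(1, 2))) (W = Mul(4, Pow(Add(11909, Add(9347, Add(-9, 89))), Rational(1, 2))) = Mul(4, Pow(Add(11909, Add(9347, 80)), Rational(1, 2))) = Mul(4, Pow(Add(11909, 9427), Rational(1, 2))) = Mul(4, Pow(21336, Rational(1, 2))) = Mul(4, Mul(2, Pow(5334, Rational(1, 2)))) = Mul(8, Pow(5334, Rational(1, 2))) ≈ 584.27)
Add(Add(-20891, -9450), Mul(-1, W)) = Add(Add(-20891, -9450), Mul(-1, Mul(8, Pow(5334, Rational(1, 2))))) = Add(-30341, Mul(-8, Pow(5334, Rational(1, 2))))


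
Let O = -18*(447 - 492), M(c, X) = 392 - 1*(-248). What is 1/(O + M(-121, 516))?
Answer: 1/1450 ≈ 0.00068966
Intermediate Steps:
M(c, X) = 640 (M(c, X) = 392 + 248 = 640)
O = 810 (O = -18*(-45) = 810)
1/(O + M(-121, 516)) = 1/(810 + 640) = 1/1450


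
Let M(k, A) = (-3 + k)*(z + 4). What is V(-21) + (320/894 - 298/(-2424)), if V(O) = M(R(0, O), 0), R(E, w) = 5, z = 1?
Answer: 630907/60196 ≈ 10.481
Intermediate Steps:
M(k, A) = -15 + 5*k (M(k, A) = (-3 + k)*(1 + 4) = (-3 + k)*5 = -15 + 5*k)
V(O) = 10 (V(O) = -15 + 5*5 = -15 + 25 = 10)
V(-21) + (320/894 - 298/(-2424)) = 10 + (320/894 - 298/(-2424)) = 10 + (320*(1/894) - 298*(-1/2424)) = 10 + (160/447 + 149/1212) = 10 + 28947/60196 = 630907/60196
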